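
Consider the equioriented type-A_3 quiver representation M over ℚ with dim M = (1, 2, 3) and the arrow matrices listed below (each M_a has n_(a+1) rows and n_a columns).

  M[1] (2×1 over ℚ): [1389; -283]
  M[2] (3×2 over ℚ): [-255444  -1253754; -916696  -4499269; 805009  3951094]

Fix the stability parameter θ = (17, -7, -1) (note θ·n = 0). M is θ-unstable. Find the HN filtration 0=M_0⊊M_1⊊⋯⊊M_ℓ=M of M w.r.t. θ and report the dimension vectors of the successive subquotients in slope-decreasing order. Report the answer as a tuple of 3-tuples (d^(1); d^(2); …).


Barcode: M ≅ I[1,3], I[2,3], I[3,3]. HN layers by μ_θ (3 steps, strictly decreasing):
  μ^(1)=3; μ^(2)=-1; μ^(3)=-7

((1, 1, 1); (0, 0, 2); (0, 1, 0))


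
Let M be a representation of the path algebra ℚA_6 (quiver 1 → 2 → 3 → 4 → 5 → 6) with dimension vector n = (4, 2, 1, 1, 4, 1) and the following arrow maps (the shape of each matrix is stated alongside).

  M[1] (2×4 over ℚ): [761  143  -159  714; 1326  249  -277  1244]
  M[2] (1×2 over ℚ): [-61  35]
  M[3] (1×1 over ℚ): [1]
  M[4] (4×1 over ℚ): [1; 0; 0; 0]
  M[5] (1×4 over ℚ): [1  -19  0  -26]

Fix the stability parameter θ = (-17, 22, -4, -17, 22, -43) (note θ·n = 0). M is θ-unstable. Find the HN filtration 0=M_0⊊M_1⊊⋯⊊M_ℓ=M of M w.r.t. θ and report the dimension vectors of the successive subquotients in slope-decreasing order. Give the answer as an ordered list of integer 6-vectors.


Barcode: M ≅ I[1,1]^2, I[1,2], I[1,6], I[5,5]^3. HN layers by μ_θ (3 steps, strictly decreasing):
  μ^(1)=22; μ^(2)=-4; μ^(3)=-17

((0, 1, 0, 0, 3, 0); (0, 1, 1, 1, 1, 1); (4, 0, 0, 0, 0, 0))


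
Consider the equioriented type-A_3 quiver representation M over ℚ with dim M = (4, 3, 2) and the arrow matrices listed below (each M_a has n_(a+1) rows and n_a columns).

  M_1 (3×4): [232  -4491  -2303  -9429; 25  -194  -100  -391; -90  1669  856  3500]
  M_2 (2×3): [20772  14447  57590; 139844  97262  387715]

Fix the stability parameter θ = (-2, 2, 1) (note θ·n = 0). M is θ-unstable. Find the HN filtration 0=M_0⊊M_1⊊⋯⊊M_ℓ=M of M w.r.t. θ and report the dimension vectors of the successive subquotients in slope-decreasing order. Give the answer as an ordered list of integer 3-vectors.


Via rank(M_{q-1}∘⋯∘M_p): M ≅ I[1,1], I[1,2], I[1,3]^2.
μ_θ-semistable layers: μ^(1)=2; μ^(2)=3/2; μ^(3)=-2

((0, 1, 0); (0, 2, 2); (4, 0, 0))


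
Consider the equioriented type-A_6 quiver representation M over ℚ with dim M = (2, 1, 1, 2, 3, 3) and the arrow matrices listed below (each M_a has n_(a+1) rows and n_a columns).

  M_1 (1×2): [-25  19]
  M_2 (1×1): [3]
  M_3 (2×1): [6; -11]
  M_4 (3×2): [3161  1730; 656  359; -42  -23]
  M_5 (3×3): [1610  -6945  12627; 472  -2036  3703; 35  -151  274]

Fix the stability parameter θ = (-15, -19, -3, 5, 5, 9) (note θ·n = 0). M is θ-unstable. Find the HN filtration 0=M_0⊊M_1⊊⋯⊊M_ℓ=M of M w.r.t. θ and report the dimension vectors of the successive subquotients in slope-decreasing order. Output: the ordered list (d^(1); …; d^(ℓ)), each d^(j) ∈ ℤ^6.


Via rank(M_{q-1}∘⋯∘M_p): M ≅ I[1,1], I[1,6], I[4,6], I[5,6].
μ_θ-semistable layers: μ^(1)=9; μ^(2)=5; μ^(3)=-3; μ^(4)=-15; μ^(5)=-17

((0, 0, 0, 0, 0, 3); (0, 0, 0, 2, 3, 0); (0, 0, 1, 0, 0, 0); (1, 0, 0, 0, 0, 0); (1, 1, 0, 0, 0, 0))


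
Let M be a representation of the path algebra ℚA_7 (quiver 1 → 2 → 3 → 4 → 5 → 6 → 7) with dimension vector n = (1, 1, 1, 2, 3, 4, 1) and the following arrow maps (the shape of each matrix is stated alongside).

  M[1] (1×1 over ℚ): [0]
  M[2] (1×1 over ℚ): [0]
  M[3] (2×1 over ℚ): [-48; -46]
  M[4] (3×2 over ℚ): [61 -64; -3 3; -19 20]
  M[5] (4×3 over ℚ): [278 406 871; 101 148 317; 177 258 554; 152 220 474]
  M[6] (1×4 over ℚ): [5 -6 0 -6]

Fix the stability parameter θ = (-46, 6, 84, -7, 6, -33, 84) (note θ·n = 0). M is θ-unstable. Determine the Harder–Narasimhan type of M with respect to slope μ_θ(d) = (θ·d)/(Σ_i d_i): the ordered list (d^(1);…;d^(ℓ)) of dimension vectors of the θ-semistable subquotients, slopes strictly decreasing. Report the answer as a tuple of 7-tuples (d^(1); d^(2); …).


Barcode: M ≅ I[1,1], I[2,2], I[3,7], I[4,6], I[5,5], I[6,6]^2. HN layers by μ_θ (6 steps, strictly decreasing):
  μ^(1)=84; μ^(2)=25/2; μ^(3)=6; μ^(4)=-34/3; μ^(5)=-33; μ^(6)=-46

((0, 0, 0, 0, 0, 0, 1); (0, 0, 1, 1, 1, 1, 0); (0, 1, 0, 0, 1, 0, 0); (0, 0, 0, 1, 1, 1, 0); (0, 0, 0, 0, 0, 2, 0); (1, 0, 0, 0, 0, 0, 0))


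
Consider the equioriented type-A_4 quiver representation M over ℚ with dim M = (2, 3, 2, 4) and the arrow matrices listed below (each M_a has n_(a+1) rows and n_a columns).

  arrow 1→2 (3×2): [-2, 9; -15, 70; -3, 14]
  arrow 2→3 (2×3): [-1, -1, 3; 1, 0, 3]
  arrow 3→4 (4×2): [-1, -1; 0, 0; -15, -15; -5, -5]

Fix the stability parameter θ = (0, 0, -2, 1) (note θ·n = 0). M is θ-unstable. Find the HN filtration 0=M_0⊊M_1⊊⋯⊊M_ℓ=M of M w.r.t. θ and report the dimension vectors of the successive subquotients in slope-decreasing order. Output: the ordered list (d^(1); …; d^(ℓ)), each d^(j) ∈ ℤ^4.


Barcode: M ≅ I[1,3], I[1,4], I[2,2], I[4,4]^3. HN layers by μ_θ (3 steps, strictly decreasing):
  μ^(1)=1; μ^(2)=0; μ^(3)=-2/3

((0, 0, 0, 4); (0, 1, 0, 0); (2, 2, 2, 0))


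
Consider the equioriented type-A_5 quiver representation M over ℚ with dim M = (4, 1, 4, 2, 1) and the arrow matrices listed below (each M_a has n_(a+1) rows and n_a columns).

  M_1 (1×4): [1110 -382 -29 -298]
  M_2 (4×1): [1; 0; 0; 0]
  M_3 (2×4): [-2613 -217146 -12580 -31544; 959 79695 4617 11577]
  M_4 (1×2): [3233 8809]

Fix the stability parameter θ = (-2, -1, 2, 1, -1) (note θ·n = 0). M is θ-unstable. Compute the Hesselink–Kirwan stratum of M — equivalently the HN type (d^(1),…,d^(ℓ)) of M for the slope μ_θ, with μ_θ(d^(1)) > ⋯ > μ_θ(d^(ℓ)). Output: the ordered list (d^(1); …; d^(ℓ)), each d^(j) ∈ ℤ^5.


Via rank(M_{q-1}∘⋯∘M_p): M ≅ I[1,1]^3, I[1,5], I[3,3]^2, I[3,4].
μ_θ-semistable layers: μ^(1)=2; μ^(2)=3/2; μ^(3)=2/3; μ^(4)=-1; μ^(5)=-2

((0, 0, 2, 0, 0); (0, 0, 1, 1, 0); (0, 0, 1, 1, 1); (0, 1, 0, 0, 0); (4, 0, 0, 0, 0))


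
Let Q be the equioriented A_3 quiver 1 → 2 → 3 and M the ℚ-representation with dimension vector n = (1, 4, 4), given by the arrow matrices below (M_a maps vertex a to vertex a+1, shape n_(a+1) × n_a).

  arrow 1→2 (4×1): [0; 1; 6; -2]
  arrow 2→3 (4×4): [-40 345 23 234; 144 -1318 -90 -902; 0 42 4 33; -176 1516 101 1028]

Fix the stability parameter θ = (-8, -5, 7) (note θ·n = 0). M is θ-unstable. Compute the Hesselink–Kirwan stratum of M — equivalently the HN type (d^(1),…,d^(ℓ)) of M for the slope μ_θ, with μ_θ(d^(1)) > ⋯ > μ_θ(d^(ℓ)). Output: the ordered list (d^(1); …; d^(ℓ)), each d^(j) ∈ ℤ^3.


Barcode: M ≅ I[1,3], I[2,2], I[2,3]^2, I[3,3]. HN layers by μ_θ (3 steps, strictly decreasing):
  μ^(1)=7; μ^(2)=-5; μ^(3)=-8

((0, 0, 4); (0, 4, 0); (1, 0, 0))


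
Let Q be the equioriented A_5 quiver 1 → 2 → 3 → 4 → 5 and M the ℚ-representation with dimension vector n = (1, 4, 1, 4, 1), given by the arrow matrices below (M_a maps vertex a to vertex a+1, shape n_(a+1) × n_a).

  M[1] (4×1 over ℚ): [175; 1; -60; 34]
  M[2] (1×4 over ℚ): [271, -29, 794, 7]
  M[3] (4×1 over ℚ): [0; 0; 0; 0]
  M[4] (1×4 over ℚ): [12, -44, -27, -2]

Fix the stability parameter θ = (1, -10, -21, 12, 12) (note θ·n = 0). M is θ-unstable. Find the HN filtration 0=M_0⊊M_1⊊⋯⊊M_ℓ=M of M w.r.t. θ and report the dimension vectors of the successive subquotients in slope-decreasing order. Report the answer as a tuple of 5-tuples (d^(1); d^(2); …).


Barcode: M ≅ I[1,3], I[2,2]^3, I[4,4]^3, I[4,5]. HN layers by μ_θ (2 steps, strictly decreasing):
  μ^(1)=12; μ^(2)=-10

((0, 0, 0, 4, 1); (1, 4, 1, 0, 0))


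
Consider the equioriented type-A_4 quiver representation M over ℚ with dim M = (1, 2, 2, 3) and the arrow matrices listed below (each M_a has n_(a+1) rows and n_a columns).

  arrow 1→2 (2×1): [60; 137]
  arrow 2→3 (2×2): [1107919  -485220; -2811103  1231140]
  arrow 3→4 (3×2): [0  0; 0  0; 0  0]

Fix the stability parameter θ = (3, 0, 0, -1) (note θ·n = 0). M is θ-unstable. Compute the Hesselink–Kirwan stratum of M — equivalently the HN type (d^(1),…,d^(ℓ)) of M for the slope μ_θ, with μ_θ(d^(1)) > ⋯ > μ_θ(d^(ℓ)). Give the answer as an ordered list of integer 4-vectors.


Interval decomposition of M: I[1,2], I[2,3], I[3,3], I[4,4]^3.
HN type (ℓ=3): μ^(1)=3/2; μ^(2)=0; μ^(3)=-1

((1, 1, 0, 0); (0, 1, 2, 0); (0, 0, 0, 3))


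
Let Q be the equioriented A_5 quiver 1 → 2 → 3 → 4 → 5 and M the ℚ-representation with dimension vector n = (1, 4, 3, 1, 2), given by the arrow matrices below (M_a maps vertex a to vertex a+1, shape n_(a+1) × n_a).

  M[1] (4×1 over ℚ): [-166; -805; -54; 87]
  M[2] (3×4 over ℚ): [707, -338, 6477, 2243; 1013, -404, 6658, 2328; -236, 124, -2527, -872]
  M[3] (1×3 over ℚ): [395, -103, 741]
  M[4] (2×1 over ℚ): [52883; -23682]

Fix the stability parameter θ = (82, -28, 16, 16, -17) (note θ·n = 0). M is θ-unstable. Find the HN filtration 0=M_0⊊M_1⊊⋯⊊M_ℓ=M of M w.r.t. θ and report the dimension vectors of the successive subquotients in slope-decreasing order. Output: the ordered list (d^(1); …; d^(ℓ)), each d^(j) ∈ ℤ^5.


Interval decomposition of M: I[1,5], I[2,2], I[2,3]^2, I[5,5].
HN type (ℓ=4): μ^(1)=16; μ^(2)=69/5; μ^(3)=-17; μ^(4)=-28

((0, 0, 2, 0, 0); (1, 1, 1, 1, 1); (0, 0, 0, 0, 1); (0, 3, 0, 0, 0))


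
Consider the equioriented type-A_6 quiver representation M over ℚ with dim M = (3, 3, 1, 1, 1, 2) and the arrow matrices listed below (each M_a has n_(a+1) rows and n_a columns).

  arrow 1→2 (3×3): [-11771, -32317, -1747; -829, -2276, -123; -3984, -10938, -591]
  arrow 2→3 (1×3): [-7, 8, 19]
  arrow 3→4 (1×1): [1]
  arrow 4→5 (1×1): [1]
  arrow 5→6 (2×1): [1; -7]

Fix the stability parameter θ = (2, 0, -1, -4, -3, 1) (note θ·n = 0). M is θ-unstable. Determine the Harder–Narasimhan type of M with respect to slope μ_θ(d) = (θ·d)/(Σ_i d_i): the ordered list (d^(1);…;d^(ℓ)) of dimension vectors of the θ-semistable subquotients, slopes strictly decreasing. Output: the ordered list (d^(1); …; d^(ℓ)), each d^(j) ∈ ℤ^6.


Via rank(M_{q-1}∘⋯∘M_p): M ≅ I[1,2]^2, I[1,6], I[6,6].
μ_θ-semistable layers: μ^(1)=1; μ^(2)=-6/5

((2, 2, 0, 0, 0, 2); (1, 1, 1, 1, 1, 0))


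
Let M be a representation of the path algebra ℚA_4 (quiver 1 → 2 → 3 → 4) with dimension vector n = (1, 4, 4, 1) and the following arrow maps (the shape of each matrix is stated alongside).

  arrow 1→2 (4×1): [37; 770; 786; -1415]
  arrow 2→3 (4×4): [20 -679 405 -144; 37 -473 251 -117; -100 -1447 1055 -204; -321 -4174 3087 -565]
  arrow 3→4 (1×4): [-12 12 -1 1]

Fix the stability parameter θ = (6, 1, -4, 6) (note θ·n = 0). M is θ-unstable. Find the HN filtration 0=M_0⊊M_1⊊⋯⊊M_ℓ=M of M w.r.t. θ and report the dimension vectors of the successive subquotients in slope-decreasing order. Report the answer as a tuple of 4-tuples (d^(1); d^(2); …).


Interval decomposition of M: I[1,2], I[2,3]^2, I[2,4], I[3,3].
HN type (ℓ=4): μ^(1)=6; μ^(2)=7/2; μ^(3)=-3/2; μ^(4)=-4

((0, 0, 0, 1); (1, 1, 0, 0); (0, 3, 3, 0); (0, 0, 1, 0))


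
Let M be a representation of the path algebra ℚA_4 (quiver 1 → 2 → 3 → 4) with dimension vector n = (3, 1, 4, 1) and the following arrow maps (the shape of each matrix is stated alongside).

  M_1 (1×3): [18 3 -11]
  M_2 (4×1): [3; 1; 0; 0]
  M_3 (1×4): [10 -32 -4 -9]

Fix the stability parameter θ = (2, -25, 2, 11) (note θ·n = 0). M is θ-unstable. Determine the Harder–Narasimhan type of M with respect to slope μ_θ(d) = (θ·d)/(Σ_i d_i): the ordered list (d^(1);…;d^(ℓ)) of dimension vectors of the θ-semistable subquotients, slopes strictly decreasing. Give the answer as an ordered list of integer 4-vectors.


Barcode: M ≅ I[1,1]^2, I[1,4], I[3,3]^3. HN layers by μ_θ (3 steps, strictly decreasing):
  μ^(1)=11; μ^(2)=2; μ^(3)=-23/2

((0, 0, 0, 1); (2, 0, 4, 0); (1, 1, 0, 0))


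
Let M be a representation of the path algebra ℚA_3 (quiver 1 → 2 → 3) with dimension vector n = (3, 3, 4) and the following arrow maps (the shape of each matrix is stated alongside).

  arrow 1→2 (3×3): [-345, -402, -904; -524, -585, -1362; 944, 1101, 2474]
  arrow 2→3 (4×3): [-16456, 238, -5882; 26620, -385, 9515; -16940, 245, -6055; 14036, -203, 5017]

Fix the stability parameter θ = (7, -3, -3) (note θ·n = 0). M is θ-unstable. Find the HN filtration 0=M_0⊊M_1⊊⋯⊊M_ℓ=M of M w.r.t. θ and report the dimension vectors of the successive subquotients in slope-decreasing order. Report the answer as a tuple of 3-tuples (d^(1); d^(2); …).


Barcode: M ≅ I[1,1], I[1,2]^2, I[2,3], I[3,3]^3. HN layers by μ_θ (3 steps, strictly decreasing):
  μ^(1)=7; μ^(2)=2; μ^(3)=-3

((1, 0, 0); (2, 2, 0); (0, 1, 4))


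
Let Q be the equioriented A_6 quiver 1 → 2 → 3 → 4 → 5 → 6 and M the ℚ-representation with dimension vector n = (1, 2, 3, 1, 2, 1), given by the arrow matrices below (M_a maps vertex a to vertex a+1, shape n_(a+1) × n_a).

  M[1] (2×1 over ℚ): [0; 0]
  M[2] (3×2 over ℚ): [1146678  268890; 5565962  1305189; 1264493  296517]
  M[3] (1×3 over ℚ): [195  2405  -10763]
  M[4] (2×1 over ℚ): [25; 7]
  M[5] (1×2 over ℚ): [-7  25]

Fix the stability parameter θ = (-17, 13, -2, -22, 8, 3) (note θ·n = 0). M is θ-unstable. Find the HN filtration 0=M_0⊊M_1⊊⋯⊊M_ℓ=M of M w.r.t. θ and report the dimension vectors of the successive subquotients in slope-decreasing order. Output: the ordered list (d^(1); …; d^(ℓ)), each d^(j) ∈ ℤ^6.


Interval decomposition of M: I[1,1], I[2,3], I[2,5], I[3,3], I[5,6].
HN type (ℓ=5): μ^(1)=8; μ^(2)=11/2; μ^(3)=-2; μ^(4)=-11/3; μ^(5)=-17

((0, 0, 0, 0, 1, 0); (0, 1, 1, 0, 1, 1); (0, 0, 1, 0, 0, 0); (0, 1, 1, 1, 0, 0); (1, 0, 0, 0, 0, 0))


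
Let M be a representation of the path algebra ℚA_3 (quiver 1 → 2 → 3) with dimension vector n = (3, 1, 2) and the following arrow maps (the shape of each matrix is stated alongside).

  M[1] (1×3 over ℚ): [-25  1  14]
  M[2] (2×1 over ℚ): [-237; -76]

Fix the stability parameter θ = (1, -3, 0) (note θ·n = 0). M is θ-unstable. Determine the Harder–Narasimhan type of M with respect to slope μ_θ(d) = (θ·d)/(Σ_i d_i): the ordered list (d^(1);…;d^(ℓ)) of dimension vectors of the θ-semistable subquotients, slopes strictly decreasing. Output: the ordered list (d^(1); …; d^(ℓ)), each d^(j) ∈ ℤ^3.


Interval decomposition of M: I[1,1]^2, I[1,3], I[3,3].
HN type (ℓ=3): μ^(1)=1; μ^(2)=0; μ^(3)=-1

((2, 0, 0); (0, 0, 2); (1, 1, 0))


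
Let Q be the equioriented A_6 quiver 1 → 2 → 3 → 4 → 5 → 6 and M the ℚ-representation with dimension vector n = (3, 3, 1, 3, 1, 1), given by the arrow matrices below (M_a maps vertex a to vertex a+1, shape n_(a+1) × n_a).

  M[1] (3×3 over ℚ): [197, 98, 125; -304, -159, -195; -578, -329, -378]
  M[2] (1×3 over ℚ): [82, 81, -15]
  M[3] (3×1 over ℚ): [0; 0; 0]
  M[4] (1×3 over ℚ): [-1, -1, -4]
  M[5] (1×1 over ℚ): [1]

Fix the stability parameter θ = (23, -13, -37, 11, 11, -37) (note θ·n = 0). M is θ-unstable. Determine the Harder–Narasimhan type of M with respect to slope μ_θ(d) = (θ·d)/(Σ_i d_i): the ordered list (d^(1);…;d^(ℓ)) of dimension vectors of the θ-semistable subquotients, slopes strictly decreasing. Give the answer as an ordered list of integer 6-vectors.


Barcode: M ≅ I[1,2]^2, I[1,3], I[4,4]^2, I[4,6]. HN layers by μ_θ (4 steps, strictly decreasing):
  μ^(1)=11; μ^(2)=5; μ^(3)=-5; μ^(4)=-9

((0, 0, 0, 2, 0, 0); (2, 2, 0, 0, 0, 0); (0, 0, 0, 1, 1, 1); (1, 1, 1, 0, 0, 0))


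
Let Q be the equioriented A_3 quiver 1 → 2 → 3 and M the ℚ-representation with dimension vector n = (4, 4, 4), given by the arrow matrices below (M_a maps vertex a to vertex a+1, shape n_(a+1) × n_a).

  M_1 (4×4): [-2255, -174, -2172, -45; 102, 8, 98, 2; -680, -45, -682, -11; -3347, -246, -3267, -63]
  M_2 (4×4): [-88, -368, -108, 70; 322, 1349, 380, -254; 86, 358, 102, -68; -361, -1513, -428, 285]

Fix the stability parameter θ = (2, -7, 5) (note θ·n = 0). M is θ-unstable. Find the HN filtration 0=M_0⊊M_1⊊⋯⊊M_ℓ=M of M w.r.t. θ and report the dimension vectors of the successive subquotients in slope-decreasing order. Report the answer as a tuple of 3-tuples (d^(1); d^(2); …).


Barcode: M ≅ I[1,3]^4. HN layers by μ_θ (2 steps, strictly decreasing):
  μ^(1)=5; μ^(2)=-5/2

((0, 0, 4); (4, 4, 0))


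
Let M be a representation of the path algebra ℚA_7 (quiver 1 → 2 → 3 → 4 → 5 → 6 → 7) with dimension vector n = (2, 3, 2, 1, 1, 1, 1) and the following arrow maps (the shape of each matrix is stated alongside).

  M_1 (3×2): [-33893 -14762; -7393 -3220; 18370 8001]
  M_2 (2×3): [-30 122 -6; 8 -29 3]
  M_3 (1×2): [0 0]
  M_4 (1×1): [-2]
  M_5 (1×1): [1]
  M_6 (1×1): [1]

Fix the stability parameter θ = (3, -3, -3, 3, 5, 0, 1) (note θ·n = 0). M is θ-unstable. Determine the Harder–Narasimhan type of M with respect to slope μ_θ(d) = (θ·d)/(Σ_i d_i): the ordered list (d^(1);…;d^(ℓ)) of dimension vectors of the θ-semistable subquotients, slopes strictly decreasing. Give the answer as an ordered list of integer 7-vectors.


Interval decomposition of M: I[1,3]^2, I[2,2], I[4,7].
HN type (ℓ=3): μ^(1)=9/4; μ^(2)=-1; μ^(3)=-3

((0, 0, 0, 1, 1, 1, 1); (2, 2, 2, 0, 0, 0, 0); (0, 1, 0, 0, 0, 0, 0))


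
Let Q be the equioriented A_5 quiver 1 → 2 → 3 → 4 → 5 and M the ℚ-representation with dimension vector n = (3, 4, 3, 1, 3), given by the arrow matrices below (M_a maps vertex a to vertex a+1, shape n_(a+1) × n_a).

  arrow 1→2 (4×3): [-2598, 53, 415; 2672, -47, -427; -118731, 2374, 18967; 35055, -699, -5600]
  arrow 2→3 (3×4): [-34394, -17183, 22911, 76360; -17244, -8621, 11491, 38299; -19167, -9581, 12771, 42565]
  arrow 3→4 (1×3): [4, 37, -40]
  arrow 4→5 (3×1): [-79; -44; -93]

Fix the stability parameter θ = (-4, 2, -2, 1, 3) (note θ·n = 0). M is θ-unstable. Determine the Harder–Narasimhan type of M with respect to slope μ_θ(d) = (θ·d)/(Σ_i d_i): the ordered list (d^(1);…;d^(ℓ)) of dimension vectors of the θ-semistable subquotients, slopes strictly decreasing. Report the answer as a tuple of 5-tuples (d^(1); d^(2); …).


Via rank(M_{q-1}∘⋯∘M_p): M ≅ I[1,3]^2, I[1,5], I[2,2], I[5,5]^2.
μ_θ-semistable layers: μ^(1)=3; μ^(2)=2; μ^(3)=1; μ^(4)=0; μ^(5)=-4

((0, 0, 0, 0, 3); (0, 1, 0, 0, 0); (0, 0, 0, 1, 0); (0, 3, 3, 0, 0); (3, 0, 0, 0, 0))


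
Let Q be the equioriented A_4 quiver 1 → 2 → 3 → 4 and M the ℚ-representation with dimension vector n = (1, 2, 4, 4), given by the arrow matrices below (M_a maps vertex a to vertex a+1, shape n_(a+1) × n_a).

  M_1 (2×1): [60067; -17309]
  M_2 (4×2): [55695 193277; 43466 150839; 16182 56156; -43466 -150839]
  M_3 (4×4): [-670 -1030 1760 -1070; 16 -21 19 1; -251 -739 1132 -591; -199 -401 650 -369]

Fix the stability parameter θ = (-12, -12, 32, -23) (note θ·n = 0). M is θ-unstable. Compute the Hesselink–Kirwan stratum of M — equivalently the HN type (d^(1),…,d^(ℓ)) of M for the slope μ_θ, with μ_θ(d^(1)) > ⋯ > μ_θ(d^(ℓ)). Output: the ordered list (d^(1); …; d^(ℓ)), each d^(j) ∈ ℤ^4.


Interval decomposition of M: I[1,3], I[2,4], I[3,3], I[3,4], I[4,4]^2.
HN type (ℓ=4): μ^(1)=32; μ^(2)=9/2; μ^(3)=-12; μ^(4)=-23

((0, 0, 2, 0); (0, 0, 2, 2); (1, 2, 0, 0); (0, 0, 0, 2))


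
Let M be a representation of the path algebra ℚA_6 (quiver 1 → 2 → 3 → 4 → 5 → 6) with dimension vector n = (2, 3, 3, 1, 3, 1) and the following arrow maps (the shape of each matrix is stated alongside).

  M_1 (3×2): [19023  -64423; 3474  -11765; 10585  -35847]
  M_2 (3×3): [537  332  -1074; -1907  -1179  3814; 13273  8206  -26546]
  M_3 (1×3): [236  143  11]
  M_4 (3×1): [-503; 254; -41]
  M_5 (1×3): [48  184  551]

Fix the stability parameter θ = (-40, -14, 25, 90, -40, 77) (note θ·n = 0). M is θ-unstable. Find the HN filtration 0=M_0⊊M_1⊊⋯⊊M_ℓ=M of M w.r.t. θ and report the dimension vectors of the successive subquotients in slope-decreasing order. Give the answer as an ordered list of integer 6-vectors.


Interval decomposition of M: I[1,3], I[1,6], I[2,2], I[3,3], I[5,5]^2.
HN type (ℓ=4): μ^(1)=77; μ^(2)=25; μ^(3)=-14; μ^(4)=-40

((0, 0, 0, 0, 0, 1); (0, 0, 3, 1, 1, 0); (0, 3, 0, 0, 0, 0); (2, 0, 0, 0, 2, 0))


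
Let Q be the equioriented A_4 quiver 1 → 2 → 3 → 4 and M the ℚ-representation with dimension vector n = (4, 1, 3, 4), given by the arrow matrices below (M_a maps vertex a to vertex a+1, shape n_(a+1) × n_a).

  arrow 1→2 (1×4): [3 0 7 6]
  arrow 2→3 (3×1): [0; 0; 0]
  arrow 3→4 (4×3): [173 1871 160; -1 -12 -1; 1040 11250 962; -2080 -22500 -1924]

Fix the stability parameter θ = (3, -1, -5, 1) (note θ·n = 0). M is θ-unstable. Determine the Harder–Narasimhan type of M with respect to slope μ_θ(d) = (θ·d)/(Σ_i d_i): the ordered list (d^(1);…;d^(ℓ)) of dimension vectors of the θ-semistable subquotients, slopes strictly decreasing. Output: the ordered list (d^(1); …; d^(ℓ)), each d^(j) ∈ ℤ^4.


Interval decomposition of M: I[1,1]^3, I[1,2], I[3,3], I[3,4]^2, I[4,4]^2.
HN type (ℓ=3): μ^(1)=3; μ^(2)=1; μ^(3)=-5

((3, 0, 0, 0); (1, 1, 0, 4); (0, 0, 3, 0))


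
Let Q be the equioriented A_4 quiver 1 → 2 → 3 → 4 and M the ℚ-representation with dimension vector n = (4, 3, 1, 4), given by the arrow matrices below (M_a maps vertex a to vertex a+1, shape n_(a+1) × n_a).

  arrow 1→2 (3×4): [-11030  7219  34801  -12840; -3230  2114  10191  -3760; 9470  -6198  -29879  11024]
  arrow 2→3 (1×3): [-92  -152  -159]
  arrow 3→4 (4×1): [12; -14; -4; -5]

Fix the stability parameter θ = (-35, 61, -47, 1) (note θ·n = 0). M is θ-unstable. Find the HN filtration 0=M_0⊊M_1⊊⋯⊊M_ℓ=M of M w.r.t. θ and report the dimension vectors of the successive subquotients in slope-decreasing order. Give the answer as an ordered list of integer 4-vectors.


Via rank(M_{q-1}∘⋯∘M_p): M ≅ I[1,1]^2, I[1,2], I[1,4], I[2,2], I[4,4]^3.
μ_θ-semistable layers: μ^(1)=61; μ^(2)=5; μ^(3)=1; μ^(4)=-35

((0, 2, 0, 0); (0, 1, 1, 1); (0, 0, 0, 3); (4, 0, 0, 0))


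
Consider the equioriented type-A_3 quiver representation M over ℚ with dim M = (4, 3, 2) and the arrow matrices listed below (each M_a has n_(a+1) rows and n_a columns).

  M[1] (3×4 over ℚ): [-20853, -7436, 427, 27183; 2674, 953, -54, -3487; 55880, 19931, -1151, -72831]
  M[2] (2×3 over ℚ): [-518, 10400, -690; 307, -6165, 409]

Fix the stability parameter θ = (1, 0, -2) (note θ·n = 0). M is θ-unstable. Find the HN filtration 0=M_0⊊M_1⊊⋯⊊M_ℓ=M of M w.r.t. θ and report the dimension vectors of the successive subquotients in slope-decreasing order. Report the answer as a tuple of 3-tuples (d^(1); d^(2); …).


Via rank(M_{q-1}∘⋯∘M_p): M ≅ I[1,1], I[1,2], I[1,3]^2.
μ_θ-semistable layers: μ^(1)=1; μ^(2)=1/2; μ^(3)=-1/3

((1, 0, 0); (1, 1, 0); (2, 2, 2))


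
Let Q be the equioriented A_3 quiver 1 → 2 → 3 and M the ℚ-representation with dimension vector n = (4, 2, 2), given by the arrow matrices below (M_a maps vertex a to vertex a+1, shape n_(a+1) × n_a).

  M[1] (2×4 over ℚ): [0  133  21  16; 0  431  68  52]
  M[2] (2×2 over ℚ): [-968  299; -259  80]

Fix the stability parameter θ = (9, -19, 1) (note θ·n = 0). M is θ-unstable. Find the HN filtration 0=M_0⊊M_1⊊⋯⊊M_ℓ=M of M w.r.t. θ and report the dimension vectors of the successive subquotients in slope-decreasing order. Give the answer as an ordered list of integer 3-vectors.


Barcode: M ≅ I[1,1]^2, I[1,3]^2. HN layers by μ_θ (3 steps, strictly decreasing):
  μ^(1)=9; μ^(2)=1; μ^(3)=-5

((2, 0, 0); (0, 0, 2); (2, 2, 0))


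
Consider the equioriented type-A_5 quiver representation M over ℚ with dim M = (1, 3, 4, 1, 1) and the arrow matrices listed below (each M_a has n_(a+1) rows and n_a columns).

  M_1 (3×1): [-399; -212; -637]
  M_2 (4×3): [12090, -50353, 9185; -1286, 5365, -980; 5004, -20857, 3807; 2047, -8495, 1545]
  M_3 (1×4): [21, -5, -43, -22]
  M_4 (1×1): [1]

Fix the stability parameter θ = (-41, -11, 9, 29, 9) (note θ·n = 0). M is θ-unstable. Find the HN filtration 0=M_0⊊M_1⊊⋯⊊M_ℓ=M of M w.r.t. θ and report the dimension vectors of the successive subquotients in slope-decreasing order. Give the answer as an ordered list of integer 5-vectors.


Interval decomposition of M: I[1,3], I[2,3], I[2,5], I[3,3].
HN type (ℓ=4): μ^(1)=19; μ^(2)=9; μ^(3)=-11; μ^(4)=-41

((0, 0, 0, 1, 1); (0, 0, 4, 0, 0); (0, 3, 0, 0, 0); (1, 0, 0, 0, 0))


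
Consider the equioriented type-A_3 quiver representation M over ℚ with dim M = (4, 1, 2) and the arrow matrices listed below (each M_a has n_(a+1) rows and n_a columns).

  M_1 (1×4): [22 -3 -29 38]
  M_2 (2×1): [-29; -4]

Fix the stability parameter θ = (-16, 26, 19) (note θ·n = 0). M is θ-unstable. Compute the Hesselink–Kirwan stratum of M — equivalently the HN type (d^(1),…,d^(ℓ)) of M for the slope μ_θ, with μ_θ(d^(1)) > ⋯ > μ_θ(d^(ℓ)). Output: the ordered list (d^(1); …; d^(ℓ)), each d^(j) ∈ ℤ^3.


Via rank(M_{q-1}∘⋯∘M_p): M ≅ I[1,1]^3, I[1,3], I[3,3].
μ_θ-semistable layers: μ^(1)=45/2; μ^(2)=19; μ^(3)=-16

((0, 1, 1); (0, 0, 1); (4, 0, 0))


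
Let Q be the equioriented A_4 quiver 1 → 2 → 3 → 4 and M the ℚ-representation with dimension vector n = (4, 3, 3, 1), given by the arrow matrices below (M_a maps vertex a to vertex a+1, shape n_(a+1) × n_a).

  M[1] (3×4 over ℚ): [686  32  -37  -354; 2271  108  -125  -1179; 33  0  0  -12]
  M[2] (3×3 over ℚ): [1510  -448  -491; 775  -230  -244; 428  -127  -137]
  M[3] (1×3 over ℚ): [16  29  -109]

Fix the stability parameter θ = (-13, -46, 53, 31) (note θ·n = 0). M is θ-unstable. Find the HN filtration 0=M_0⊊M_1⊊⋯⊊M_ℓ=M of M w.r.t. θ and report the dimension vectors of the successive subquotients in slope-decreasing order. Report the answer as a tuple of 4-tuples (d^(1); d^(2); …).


Interval decomposition of M: I[1,1], I[1,3]^2, I[1,4].
HN type (ℓ=4): μ^(1)=53; μ^(2)=42; μ^(3)=-13; μ^(4)=-59/2

((0, 0, 2, 0); (0, 0, 1, 1); (1, 0, 0, 0); (3, 3, 0, 0))


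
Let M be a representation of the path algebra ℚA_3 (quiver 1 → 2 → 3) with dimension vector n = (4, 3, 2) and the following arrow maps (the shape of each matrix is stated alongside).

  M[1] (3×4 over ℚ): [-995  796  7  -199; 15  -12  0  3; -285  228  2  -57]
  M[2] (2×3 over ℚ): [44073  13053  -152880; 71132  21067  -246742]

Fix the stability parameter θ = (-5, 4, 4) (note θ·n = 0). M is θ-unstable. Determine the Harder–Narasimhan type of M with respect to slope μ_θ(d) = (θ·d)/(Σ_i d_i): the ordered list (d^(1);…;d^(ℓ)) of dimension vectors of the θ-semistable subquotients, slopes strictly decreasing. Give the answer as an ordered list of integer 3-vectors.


Via rank(M_{q-1}∘⋯∘M_p): M ≅ I[1,1]^2, I[1,3]^2, I[2,2].
μ_θ-semistable layers: μ^(1)=4; μ^(2)=-5

((0, 3, 2); (4, 0, 0))


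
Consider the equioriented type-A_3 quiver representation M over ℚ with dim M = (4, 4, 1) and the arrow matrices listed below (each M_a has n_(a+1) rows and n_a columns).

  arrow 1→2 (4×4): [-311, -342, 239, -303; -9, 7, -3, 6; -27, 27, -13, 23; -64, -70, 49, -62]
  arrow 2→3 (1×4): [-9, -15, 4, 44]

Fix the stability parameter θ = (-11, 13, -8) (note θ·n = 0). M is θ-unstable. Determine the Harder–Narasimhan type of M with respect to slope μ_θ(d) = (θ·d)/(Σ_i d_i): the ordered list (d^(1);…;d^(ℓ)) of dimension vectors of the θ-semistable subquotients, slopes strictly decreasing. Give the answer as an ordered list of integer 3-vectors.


Barcode: M ≅ I[1,2]^3, I[1,3]. HN layers by μ_θ (3 steps, strictly decreasing):
  μ^(1)=13; μ^(2)=5/2; μ^(3)=-11

((0, 3, 0); (0, 1, 1); (4, 0, 0))


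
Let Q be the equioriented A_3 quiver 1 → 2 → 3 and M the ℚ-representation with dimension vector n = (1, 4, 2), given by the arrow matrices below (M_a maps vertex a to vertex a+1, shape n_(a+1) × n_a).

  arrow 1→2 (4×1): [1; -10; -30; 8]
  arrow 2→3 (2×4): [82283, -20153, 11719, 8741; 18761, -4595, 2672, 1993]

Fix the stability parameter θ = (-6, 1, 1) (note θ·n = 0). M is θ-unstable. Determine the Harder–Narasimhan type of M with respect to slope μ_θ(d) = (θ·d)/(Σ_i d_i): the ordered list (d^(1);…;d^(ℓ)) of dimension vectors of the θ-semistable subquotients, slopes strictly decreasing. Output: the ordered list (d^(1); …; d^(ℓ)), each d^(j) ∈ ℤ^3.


Via rank(M_{q-1}∘⋯∘M_p): M ≅ I[1,3], I[2,2]^2, I[2,3].
μ_θ-semistable layers: μ^(1)=1; μ^(2)=-6

((0, 4, 2); (1, 0, 0))


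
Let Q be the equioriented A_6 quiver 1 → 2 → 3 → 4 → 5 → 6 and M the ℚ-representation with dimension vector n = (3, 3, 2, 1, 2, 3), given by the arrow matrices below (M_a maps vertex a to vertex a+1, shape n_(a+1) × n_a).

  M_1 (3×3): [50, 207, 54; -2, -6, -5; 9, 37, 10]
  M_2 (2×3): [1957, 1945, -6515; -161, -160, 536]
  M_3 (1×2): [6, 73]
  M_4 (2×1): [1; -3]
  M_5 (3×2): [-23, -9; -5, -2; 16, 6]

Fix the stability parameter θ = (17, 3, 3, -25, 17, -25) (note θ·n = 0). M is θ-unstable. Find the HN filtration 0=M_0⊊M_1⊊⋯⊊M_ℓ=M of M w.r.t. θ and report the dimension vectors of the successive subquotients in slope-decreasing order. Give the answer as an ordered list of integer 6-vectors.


Interval decomposition of M: I[1,2], I[1,3], I[1,6], I[5,6], I[6,6].
HN type (ℓ=5): μ^(1)=10; μ^(2)=23/3; μ^(3)=-5/3; μ^(4)=-4; μ^(5)=-25

((1, 1, 0, 0, 0, 0); (1, 1, 1, 0, 0, 0); (1, 1, 1, 1, 1, 1); (0, 0, 0, 0, 1, 1); (0, 0, 0, 0, 0, 1))


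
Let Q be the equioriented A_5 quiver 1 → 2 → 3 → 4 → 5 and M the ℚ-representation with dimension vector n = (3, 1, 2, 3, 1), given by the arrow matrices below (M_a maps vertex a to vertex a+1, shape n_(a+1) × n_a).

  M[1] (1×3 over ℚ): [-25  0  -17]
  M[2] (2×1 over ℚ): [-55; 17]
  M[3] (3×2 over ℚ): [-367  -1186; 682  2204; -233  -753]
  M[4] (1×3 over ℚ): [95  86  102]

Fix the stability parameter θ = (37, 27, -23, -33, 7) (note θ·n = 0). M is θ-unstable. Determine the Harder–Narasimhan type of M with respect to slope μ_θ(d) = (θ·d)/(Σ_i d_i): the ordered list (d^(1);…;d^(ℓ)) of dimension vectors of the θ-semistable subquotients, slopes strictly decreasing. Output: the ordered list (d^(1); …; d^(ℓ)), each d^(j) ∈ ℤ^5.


Barcode: M ≅ I[1,1]^2, I[1,5], I[3,4], I[4,4]. HN layers by μ_θ (5 steps, strictly decreasing):
  μ^(1)=37; μ^(2)=7; μ^(3)=2; μ^(4)=-28; μ^(5)=-33

((2, 0, 0, 0, 0); (0, 0, 0, 0, 1); (1, 1, 1, 1, 0); (0, 0, 1, 1, 0); (0, 0, 0, 1, 0))


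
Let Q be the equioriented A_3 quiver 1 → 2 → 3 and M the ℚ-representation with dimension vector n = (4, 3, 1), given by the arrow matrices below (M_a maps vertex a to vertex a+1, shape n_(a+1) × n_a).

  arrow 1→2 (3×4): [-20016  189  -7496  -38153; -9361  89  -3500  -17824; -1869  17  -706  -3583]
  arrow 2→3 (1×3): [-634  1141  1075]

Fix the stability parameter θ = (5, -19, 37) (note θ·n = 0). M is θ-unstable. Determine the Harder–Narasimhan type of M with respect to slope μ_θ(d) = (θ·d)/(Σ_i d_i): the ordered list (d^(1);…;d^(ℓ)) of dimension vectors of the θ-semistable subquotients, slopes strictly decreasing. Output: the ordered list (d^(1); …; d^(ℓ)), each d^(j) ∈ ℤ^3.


Barcode: M ≅ I[1,1], I[1,2]^2, I[1,3]. HN layers by μ_θ (3 steps, strictly decreasing):
  μ^(1)=37; μ^(2)=5; μ^(3)=-7

((0, 0, 1); (1, 0, 0); (3, 3, 0))


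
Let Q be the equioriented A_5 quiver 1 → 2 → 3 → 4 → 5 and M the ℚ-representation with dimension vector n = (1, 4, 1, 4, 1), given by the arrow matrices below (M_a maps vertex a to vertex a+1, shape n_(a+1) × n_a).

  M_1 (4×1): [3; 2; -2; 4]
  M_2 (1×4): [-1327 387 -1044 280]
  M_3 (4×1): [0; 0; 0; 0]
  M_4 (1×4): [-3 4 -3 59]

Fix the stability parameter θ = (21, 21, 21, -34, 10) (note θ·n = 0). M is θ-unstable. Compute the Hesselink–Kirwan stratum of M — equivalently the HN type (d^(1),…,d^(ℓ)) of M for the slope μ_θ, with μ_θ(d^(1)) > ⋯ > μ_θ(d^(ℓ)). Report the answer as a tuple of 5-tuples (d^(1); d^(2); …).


Barcode: M ≅ I[1,3], I[2,2]^3, I[4,4]^3, I[4,5]. HN layers by μ_θ (3 steps, strictly decreasing):
  μ^(1)=21; μ^(2)=10; μ^(3)=-34

((1, 4, 1, 0, 0); (0, 0, 0, 0, 1); (0, 0, 0, 4, 0))


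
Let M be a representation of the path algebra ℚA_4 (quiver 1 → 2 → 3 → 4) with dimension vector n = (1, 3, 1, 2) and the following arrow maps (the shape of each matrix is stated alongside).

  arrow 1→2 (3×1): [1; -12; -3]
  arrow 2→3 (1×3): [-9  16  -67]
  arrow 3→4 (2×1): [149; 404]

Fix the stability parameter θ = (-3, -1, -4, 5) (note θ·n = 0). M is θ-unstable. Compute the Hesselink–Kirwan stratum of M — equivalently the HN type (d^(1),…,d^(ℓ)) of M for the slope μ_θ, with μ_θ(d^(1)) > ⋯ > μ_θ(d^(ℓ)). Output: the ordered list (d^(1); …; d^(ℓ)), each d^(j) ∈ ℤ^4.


Barcode: M ≅ I[1,2], I[2,2], I[2,4], I[4,4]. HN layers by μ_θ (4 steps, strictly decreasing):
  μ^(1)=5; μ^(2)=-1; μ^(3)=-5/2; μ^(4)=-3

((0, 0, 0, 2); (0, 2, 0, 0); (0, 1, 1, 0); (1, 0, 0, 0))


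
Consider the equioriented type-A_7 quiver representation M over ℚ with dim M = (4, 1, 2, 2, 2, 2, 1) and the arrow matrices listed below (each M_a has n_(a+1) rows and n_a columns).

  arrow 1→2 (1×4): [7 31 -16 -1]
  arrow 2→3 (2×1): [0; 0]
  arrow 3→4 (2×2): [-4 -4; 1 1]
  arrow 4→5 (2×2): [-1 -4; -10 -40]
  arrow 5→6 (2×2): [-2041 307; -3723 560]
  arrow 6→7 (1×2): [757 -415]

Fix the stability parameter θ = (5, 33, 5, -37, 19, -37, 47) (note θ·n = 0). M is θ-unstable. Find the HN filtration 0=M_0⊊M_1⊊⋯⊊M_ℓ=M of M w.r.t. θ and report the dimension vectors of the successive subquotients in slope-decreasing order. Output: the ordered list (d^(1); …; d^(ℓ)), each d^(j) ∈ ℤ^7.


Barcode: M ≅ I[1,1]^3, I[1,2], I[3,3], I[3,4], I[4,7], I[5,6]. HN layers by μ_θ (6 steps, strictly decreasing):
  μ^(1)=47; μ^(2)=33; μ^(3)=5; μ^(4)=-9; μ^(5)=-16; μ^(6)=-37

((0, 0, 0, 0, 0, 0, 1); (0, 1, 0, 0, 0, 0, 0); (4, 0, 1, 0, 0, 0, 0); (0, 0, 0, 0, 2, 2, 0); (0, 0, 1, 1, 0, 0, 0); (0, 0, 0, 1, 0, 0, 0))


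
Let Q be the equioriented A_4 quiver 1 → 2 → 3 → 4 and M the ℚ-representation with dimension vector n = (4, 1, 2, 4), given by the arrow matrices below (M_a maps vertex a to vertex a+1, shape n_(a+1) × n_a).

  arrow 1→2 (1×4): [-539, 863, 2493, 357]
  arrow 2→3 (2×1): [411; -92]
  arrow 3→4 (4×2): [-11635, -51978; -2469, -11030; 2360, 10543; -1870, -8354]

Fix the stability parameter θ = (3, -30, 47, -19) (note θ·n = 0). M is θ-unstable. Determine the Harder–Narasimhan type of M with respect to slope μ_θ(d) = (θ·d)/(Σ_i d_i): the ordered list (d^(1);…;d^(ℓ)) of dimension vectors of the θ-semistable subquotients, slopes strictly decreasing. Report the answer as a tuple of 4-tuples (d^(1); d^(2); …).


Barcode: M ≅ I[1,1]^3, I[1,4], I[3,4], I[4,4]^2. HN layers by μ_θ (4 steps, strictly decreasing):
  μ^(1)=14; μ^(2)=3; μ^(3)=-27/2; μ^(4)=-19

((0, 0, 2, 2); (3, 0, 0, 0); (1, 1, 0, 0); (0, 0, 0, 2))


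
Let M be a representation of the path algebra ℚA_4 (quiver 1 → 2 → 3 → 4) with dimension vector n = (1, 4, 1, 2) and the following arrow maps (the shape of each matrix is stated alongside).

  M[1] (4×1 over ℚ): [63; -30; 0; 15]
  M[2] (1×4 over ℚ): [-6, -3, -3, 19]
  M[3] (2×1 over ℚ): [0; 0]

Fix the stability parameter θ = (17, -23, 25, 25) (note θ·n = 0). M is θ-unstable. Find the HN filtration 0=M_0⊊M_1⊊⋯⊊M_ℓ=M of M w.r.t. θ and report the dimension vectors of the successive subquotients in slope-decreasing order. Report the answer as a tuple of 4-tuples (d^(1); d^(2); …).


Via rank(M_{q-1}∘⋯∘M_p): M ≅ I[1,3], I[2,2]^3, I[4,4]^2.
μ_θ-semistable layers: μ^(1)=25; μ^(2)=-3; μ^(3)=-23

((0, 0, 1, 2); (1, 1, 0, 0); (0, 3, 0, 0))


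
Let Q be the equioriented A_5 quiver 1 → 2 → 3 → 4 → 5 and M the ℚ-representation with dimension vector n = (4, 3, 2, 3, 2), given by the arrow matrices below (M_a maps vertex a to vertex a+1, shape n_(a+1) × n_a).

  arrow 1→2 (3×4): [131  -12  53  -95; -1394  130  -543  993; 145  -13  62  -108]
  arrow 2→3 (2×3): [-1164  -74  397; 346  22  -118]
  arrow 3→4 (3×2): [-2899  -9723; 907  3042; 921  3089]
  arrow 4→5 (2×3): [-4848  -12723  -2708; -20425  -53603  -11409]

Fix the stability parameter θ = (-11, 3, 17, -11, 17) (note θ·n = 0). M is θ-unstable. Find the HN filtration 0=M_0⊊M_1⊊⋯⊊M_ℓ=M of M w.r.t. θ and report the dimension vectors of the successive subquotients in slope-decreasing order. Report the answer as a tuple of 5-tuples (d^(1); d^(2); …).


Barcode: M ≅ I[1,1], I[1,2], I[1,5]^2, I[4,4]. HN layers by μ_θ (3 steps, strictly decreasing):
  μ^(1)=17; μ^(2)=3; μ^(3)=-11

((0, 0, 0, 0, 2); (0, 3, 2, 2, 0); (4, 0, 0, 1, 0))


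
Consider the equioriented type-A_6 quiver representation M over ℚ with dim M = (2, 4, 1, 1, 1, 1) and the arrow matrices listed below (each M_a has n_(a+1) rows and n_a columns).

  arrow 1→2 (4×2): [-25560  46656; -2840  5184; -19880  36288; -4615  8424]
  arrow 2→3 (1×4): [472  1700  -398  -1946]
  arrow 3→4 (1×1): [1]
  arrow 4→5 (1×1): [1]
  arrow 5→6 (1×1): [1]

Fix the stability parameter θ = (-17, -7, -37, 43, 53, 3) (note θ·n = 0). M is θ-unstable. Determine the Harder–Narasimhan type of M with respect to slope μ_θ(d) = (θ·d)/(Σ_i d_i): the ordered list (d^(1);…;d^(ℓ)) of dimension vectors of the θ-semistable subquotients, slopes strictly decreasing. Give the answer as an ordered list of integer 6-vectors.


Barcode: M ≅ I[1,1], I[1,6], I[2,2]^3. HN layers by μ_θ (4 steps, strictly decreasing):
  μ^(1)=33; μ^(2)=-7; μ^(3)=-17; μ^(4)=-61/3

((0, 0, 0, 1, 1, 1); (0, 3, 0, 0, 0, 0); (1, 0, 0, 0, 0, 0); (1, 1, 1, 0, 0, 0))


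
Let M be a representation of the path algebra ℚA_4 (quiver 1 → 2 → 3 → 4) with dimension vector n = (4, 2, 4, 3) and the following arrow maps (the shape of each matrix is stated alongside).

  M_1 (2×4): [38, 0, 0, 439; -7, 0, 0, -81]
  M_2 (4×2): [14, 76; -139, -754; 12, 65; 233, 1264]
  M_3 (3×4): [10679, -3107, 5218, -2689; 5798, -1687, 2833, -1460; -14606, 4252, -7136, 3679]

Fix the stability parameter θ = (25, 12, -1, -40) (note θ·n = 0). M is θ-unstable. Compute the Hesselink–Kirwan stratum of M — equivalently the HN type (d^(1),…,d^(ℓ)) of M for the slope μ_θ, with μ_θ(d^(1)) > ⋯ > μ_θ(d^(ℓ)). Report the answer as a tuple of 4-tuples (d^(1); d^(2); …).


Barcode: M ≅ I[1,1]^2, I[1,4]^2, I[3,3], I[3,4]. HN layers by μ_θ (3 steps, strictly decreasing):
  μ^(1)=25; μ^(2)=-1; μ^(3)=-41/2

((2, 0, 0, 0); (2, 2, 3, 2); (0, 0, 1, 1))


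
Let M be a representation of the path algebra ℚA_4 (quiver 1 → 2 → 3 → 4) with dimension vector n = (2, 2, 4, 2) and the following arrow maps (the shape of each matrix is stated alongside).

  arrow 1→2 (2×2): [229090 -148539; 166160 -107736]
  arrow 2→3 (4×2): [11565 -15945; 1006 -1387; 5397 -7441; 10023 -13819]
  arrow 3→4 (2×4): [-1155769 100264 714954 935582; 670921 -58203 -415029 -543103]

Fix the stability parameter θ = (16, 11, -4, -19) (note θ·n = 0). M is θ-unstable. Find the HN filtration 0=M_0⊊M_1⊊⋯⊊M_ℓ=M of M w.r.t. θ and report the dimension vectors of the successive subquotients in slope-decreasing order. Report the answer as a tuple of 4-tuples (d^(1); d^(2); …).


Barcode: M ≅ I[1,1], I[1,4], I[2,4], I[3,3]^2. HN layers by μ_θ (3 steps, strictly decreasing):
  μ^(1)=16; μ^(2)=1; μ^(3)=-4

((1, 0, 0, 0); (1, 1, 1, 1); (0, 1, 3, 1))
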